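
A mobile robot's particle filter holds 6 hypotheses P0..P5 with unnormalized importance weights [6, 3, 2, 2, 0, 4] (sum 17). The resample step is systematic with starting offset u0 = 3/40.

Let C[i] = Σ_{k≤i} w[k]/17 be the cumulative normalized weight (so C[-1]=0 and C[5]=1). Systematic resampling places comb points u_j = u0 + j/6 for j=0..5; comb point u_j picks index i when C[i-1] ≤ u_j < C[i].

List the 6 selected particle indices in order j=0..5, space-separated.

0 0 1 2 3 5

C = [6/17, 9/17, 11/17, 13/17, 13/17, 1]
j=0: u_0=3/40 ∈ [0, 6/17) → index 0
j=1: u_1=29/120 ∈ [0, 6/17) → index 0
j=2: u_2=49/120 ∈ [6/17, 9/17) → index 1
j=3: u_3=23/40 ∈ [9/17, 11/17) → index 2
j=4: u_4=89/120 ∈ [11/17, 13/17) → index 3
j=5: u_5=109/120 ∈ [13/17, 1) → index 5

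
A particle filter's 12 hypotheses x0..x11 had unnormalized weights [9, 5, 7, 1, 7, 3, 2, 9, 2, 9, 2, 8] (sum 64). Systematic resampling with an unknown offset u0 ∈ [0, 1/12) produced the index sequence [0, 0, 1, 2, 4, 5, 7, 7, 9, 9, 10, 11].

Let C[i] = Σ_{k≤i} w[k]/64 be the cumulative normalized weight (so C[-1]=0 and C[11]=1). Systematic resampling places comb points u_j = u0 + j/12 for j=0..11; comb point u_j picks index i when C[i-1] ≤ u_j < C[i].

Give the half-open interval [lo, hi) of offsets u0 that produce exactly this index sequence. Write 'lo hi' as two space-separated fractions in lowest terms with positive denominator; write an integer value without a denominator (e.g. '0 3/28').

C = [9/64, 7/32, 21/64, 11/32, 29/64, 1/2, 17/32, 43/64, 45/64, 27/32, 7/8, 1]
j=0 picked index 0: u0 ∈ [0, 9/64)
j=1 picked index 0: u0 ∈ [-1/12, 11/192)
j=2 picked index 1: u0 ∈ [-5/192, 5/96)
j=3 picked index 2: u0 ∈ [-1/32, 5/64)
j=4 picked index 4: u0 ∈ [1/96, 23/192)
j=5 picked index 5: u0 ∈ [7/192, 1/12)
j=6 picked index 7: u0 ∈ [1/32, 11/64)
j=7 picked index 7: u0 ∈ [-5/96, 17/192)
j=8 picked index 9: u0 ∈ [7/192, 17/96)
j=9 picked index 9: u0 ∈ [-3/64, 3/32)
j=10 picked index 10: u0 ∈ [1/96, 1/24)
j=11 picked index 11: u0 ∈ [-1/24, 1/12)
intersection: [7/192, 1/24)

7/192 1/24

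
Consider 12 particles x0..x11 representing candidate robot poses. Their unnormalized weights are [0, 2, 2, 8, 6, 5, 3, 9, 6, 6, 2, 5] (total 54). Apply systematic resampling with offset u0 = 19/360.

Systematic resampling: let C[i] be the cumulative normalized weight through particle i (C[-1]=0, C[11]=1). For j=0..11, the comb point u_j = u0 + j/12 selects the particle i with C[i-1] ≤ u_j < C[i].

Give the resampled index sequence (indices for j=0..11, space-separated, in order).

C = [0, 1/27, 2/27, 2/9, 1/3, 23/54, 13/27, 35/54, 41/54, 47/54, 49/54, 1]
j=0: u_0=19/360 ∈ [1/27, 2/27) → index 2
j=1: u_1=49/360 ∈ [2/27, 2/9) → index 3
j=2: u_2=79/360 ∈ [2/27, 2/9) → index 3
j=3: u_3=109/360 ∈ [2/9, 1/3) → index 4
j=4: u_4=139/360 ∈ [1/3, 23/54) → index 5
j=5: u_5=169/360 ∈ [23/54, 13/27) → index 6
j=6: u_6=199/360 ∈ [13/27, 35/54) → index 7
j=7: u_7=229/360 ∈ [13/27, 35/54) → index 7
j=8: u_8=259/360 ∈ [35/54, 41/54) → index 8
j=9: u_9=289/360 ∈ [41/54, 47/54) → index 9
j=10: u_10=319/360 ∈ [47/54, 49/54) → index 10
j=11: u_11=349/360 ∈ [49/54, 1) → index 11

2 3 3 4 5 6 7 7 8 9 10 11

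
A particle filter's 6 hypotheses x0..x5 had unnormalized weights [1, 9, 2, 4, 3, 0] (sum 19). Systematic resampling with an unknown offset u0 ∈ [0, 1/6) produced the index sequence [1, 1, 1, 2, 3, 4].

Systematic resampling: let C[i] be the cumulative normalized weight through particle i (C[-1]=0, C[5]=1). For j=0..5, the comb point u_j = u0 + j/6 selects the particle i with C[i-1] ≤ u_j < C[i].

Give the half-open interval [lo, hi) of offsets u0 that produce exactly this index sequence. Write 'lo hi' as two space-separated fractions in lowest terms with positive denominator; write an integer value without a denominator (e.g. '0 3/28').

1/19 5/38

C = [1/19, 10/19, 12/19, 16/19, 1, 1]
j=0 picked index 1: u0 ∈ [1/19, 10/19)
j=1 picked index 1: u0 ∈ [-13/114, 41/114)
j=2 picked index 1: u0 ∈ [-16/57, 11/57)
j=3 picked index 2: u0 ∈ [1/38, 5/38)
j=4 picked index 3: u0 ∈ [-2/57, 10/57)
j=5 picked index 4: u0 ∈ [1/114, 1/6)
intersection: [1/19, 5/38)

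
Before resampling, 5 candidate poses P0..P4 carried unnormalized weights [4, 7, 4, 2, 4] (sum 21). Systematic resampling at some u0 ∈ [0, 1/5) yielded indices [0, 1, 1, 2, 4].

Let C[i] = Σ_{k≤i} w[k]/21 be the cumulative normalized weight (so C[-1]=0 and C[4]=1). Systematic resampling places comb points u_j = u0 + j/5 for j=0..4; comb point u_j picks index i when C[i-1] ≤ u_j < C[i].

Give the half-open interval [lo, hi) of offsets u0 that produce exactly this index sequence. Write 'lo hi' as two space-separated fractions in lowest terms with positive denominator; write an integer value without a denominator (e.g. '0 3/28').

C = [4/21, 11/21, 5/7, 17/21, 1]
j=0 picked index 0: u0 ∈ [0, 4/21)
j=1 picked index 1: u0 ∈ [-1/105, 34/105)
j=2 picked index 1: u0 ∈ [-22/105, 13/105)
j=3 picked index 2: u0 ∈ [-8/105, 4/35)
j=4 picked index 4: u0 ∈ [1/105, 1/5)
intersection: [1/105, 4/35)

1/105 4/35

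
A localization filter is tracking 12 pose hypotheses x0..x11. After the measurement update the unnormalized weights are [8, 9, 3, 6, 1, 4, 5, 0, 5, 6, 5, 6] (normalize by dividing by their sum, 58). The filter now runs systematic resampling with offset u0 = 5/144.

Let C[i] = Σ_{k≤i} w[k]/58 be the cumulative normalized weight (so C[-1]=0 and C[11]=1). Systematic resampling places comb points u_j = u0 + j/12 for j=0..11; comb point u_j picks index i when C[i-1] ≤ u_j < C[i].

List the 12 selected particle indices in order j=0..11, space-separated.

0 0 1 1 3 4 6 6 8 9 10 11

C = [4/29, 17/58, 10/29, 13/29, 27/58, 31/58, 18/29, 18/29, 41/58, 47/58, 26/29, 1]
j=0: u_0=5/144 ∈ [0, 4/29) → index 0
j=1: u_1=17/144 ∈ [0, 4/29) → index 0
j=2: u_2=29/144 ∈ [4/29, 17/58) → index 1
j=3: u_3=41/144 ∈ [4/29, 17/58) → index 1
j=4: u_4=53/144 ∈ [10/29, 13/29) → index 3
j=5: u_5=65/144 ∈ [13/29, 27/58) → index 4
j=6: u_6=77/144 ∈ [31/58, 18/29) → index 6
j=7: u_7=89/144 ∈ [31/58, 18/29) → index 6
j=8: u_8=101/144 ∈ [18/29, 41/58) → index 8
j=9: u_9=113/144 ∈ [41/58, 47/58) → index 9
j=10: u_10=125/144 ∈ [47/58, 26/29) → index 10
j=11: u_11=137/144 ∈ [26/29, 1) → index 11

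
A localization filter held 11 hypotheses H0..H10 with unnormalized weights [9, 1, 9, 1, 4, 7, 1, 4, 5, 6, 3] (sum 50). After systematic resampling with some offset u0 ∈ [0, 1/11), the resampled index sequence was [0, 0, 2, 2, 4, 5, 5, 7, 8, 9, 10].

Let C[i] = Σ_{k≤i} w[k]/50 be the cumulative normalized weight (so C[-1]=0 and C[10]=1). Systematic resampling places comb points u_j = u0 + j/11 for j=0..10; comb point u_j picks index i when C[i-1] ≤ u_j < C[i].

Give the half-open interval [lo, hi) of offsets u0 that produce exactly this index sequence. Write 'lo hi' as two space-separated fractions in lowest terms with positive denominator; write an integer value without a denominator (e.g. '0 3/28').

2/55 41/550

C = [9/50, 1/5, 19/50, 2/5, 12/25, 31/50, 16/25, 18/25, 41/50, 47/50, 1]
j=0 picked index 0: u0 ∈ [0, 9/50)
j=1 picked index 0: u0 ∈ [-1/11, 49/550)
j=2 picked index 2: u0 ∈ [1/55, 109/550)
j=3 picked index 2: u0 ∈ [-4/55, 59/550)
j=4 picked index 4: u0 ∈ [2/55, 32/275)
j=5 picked index 5: u0 ∈ [7/275, 91/550)
j=6 picked index 5: u0 ∈ [-18/275, 41/550)
j=7 picked index 7: u0 ∈ [1/275, 23/275)
j=8 picked index 8: u0 ∈ [-2/275, 51/550)
j=9 picked index 9: u0 ∈ [1/550, 67/550)
j=10 picked index 10: u0 ∈ [17/550, 1/11)
intersection: [2/55, 41/550)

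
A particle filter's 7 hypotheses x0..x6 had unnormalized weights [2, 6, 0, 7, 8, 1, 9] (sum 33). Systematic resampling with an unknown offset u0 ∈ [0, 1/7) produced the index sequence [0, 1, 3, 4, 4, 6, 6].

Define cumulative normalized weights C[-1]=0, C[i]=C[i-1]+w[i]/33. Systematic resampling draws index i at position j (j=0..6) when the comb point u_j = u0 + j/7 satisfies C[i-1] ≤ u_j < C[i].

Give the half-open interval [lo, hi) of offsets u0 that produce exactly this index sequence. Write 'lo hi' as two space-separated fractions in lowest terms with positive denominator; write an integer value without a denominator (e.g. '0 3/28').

C = [2/33, 8/33, 8/33, 5/11, 23/33, 8/11, 1]
j=0 picked index 0: u0 ∈ [0, 2/33)
j=1 picked index 1: u0 ∈ [-19/231, 23/231)
j=2 picked index 3: u0 ∈ [-10/231, 13/77)
j=3 picked index 4: u0 ∈ [2/77, 62/231)
j=4 picked index 4: u0 ∈ [-9/77, 29/231)
j=5 picked index 6: u0 ∈ [1/77, 2/7)
j=6 picked index 6: u0 ∈ [-10/77, 1/7)
intersection: [2/77, 2/33)

2/77 2/33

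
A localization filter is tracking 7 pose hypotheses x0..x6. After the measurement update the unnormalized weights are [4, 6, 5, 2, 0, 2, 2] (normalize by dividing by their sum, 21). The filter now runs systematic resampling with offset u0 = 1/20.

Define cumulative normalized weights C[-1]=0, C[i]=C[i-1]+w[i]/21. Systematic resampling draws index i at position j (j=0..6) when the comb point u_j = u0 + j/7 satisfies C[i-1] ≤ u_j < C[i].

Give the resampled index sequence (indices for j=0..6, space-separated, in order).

C = [4/21, 10/21, 5/7, 17/21, 17/21, 19/21, 1]
j=0: u_0=1/20 ∈ [0, 4/21) → index 0
j=1: u_1=27/140 ∈ [4/21, 10/21) → index 1
j=2: u_2=47/140 ∈ [4/21, 10/21) → index 1
j=3: u_3=67/140 ∈ [10/21, 5/7) → index 2
j=4: u_4=87/140 ∈ [10/21, 5/7) → index 2
j=5: u_5=107/140 ∈ [5/7, 17/21) → index 3
j=6: u_6=127/140 ∈ [19/21, 1) → index 6

0 1 1 2 2 3 6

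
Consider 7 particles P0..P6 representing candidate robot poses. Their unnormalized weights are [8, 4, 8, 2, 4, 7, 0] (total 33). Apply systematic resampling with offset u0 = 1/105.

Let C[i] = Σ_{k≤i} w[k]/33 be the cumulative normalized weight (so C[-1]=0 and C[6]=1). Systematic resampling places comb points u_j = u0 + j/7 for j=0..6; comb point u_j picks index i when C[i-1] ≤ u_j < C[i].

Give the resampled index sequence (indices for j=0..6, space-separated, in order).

0 0 1 2 2 4 5

C = [8/33, 4/11, 20/33, 2/3, 26/33, 1, 1]
j=0: u_0=1/105 ∈ [0, 8/33) → index 0
j=1: u_1=16/105 ∈ [0, 8/33) → index 0
j=2: u_2=31/105 ∈ [8/33, 4/11) → index 1
j=3: u_3=46/105 ∈ [4/11, 20/33) → index 2
j=4: u_4=61/105 ∈ [4/11, 20/33) → index 2
j=5: u_5=76/105 ∈ [2/3, 26/33) → index 4
j=6: u_6=13/15 ∈ [26/33, 1) → index 5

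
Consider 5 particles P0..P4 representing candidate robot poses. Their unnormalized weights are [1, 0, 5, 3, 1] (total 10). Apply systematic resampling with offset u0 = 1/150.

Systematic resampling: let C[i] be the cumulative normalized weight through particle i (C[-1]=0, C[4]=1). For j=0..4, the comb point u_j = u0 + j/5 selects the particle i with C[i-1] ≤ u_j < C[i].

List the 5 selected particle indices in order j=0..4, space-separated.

C = [1/10, 1/10, 3/5, 9/10, 1]
j=0: u_0=1/150 ∈ [0, 1/10) → index 0
j=1: u_1=31/150 ∈ [1/10, 3/5) → index 2
j=2: u_2=61/150 ∈ [1/10, 3/5) → index 2
j=3: u_3=91/150 ∈ [3/5, 9/10) → index 3
j=4: u_4=121/150 ∈ [3/5, 9/10) → index 3

0 2 2 3 3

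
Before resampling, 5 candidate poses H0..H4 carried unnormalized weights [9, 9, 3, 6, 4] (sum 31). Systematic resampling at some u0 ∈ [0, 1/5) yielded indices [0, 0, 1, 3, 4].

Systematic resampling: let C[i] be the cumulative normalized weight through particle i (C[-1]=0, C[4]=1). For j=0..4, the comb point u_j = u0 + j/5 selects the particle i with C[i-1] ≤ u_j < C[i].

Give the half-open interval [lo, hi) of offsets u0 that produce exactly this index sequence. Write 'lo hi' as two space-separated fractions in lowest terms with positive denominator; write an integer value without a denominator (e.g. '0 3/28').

12/155 14/155

C = [9/31, 18/31, 21/31, 27/31, 1]
j=0 picked index 0: u0 ∈ [0, 9/31)
j=1 picked index 0: u0 ∈ [-1/5, 14/155)
j=2 picked index 1: u0 ∈ [-17/155, 28/155)
j=3 picked index 3: u0 ∈ [12/155, 42/155)
j=4 picked index 4: u0 ∈ [11/155, 1/5)
intersection: [12/155, 14/155)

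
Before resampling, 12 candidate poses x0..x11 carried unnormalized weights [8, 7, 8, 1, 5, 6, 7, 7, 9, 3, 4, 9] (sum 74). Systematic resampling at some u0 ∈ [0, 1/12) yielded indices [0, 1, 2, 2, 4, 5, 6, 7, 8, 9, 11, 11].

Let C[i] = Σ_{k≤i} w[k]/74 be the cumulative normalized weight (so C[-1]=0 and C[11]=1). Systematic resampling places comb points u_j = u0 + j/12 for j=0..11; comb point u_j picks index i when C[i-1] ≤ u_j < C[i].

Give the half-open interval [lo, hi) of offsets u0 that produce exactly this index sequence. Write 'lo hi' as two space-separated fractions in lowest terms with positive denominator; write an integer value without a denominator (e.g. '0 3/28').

5/111 25/444

C = [4/37, 15/74, 23/74, 12/37, 29/74, 35/74, 21/37, 49/74, 29/37, 61/74, 65/74, 1]
j=0 picked index 0: u0 ∈ [0, 4/37)
j=1 picked index 1: u0 ∈ [11/444, 53/444)
j=2 picked index 2: u0 ∈ [4/111, 16/111)
j=3 picked index 2: u0 ∈ [-7/148, 9/148)
j=4 picked index 4: u0 ∈ [-1/111, 13/222)
j=5 picked index 5: u0 ∈ [-11/444, 25/444)
j=6 picked index 6: u0 ∈ [-1/37, 5/74)
j=7 picked index 7: u0 ∈ [-7/444, 35/444)
j=8 picked index 8: u0 ∈ [-1/222, 13/111)
j=9 picked index 9: u0 ∈ [5/148, 11/148)
j=10 picked index 11: u0 ∈ [5/111, 1/6)
j=11 picked index 11: u0 ∈ [-17/444, 1/12)
intersection: [5/111, 25/444)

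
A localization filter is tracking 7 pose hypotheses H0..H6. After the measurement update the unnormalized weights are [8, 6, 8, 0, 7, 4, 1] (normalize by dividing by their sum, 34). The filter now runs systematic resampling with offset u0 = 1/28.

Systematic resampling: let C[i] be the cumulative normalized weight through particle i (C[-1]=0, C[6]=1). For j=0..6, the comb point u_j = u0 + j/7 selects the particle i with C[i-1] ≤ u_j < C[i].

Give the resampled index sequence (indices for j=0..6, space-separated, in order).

0 0 1 2 2 4 5

C = [4/17, 7/17, 11/17, 11/17, 29/34, 33/34, 1]
j=0: u_0=1/28 ∈ [0, 4/17) → index 0
j=1: u_1=5/28 ∈ [0, 4/17) → index 0
j=2: u_2=9/28 ∈ [4/17, 7/17) → index 1
j=3: u_3=13/28 ∈ [7/17, 11/17) → index 2
j=4: u_4=17/28 ∈ [7/17, 11/17) → index 2
j=5: u_5=3/4 ∈ [11/17, 29/34) → index 4
j=6: u_6=25/28 ∈ [29/34, 33/34) → index 5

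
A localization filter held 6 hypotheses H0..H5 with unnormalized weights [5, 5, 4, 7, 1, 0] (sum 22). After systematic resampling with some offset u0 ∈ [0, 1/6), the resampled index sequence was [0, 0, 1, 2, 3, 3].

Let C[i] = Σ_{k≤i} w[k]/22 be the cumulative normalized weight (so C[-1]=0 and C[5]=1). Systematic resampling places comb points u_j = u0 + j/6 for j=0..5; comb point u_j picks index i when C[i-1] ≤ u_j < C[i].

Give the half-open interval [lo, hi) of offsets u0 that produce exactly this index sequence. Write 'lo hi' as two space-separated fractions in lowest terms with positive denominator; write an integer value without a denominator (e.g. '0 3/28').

C = [5/22, 5/11, 7/11, 21/22, 1, 1]
j=0 picked index 0: u0 ∈ [0, 5/22)
j=1 picked index 0: u0 ∈ [-1/6, 2/33)
j=2 picked index 1: u0 ∈ [-7/66, 4/33)
j=3 picked index 2: u0 ∈ [-1/22, 3/22)
j=4 picked index 3: u0 ∈ [-1/33, 19/66)
j=5 picked index 3: u0 ∈ [-13/66, 4/33)
intersection: [0, 2/33)

0 2/33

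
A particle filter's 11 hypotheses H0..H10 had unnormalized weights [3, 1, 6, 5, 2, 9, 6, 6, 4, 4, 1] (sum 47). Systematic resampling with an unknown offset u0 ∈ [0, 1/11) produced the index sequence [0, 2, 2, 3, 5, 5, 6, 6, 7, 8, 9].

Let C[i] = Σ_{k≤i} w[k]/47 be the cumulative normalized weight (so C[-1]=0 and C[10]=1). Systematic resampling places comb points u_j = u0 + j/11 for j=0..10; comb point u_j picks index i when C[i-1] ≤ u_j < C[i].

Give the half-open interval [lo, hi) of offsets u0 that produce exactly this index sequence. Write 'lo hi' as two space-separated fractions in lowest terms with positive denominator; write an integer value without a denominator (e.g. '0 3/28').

4/517 16/517

C = [3/47, 4/47, 10/47, 15/47, 17/47, 26/47, 32/47, 38/47, 42/47, 46/47, 1]
j=0 picked index 0: u0 ∈ [0, 3/47)
j=1 picked index 2: u0 ∈ [-3/517, 63/517)
j=2 picked index 2: u0 ∈ [-50/517, 16/517)
j=3 picked index 3: u0 ∈ [-31/517, 24/517)
j=4 picked index 5: u0 ∈ [-1/517, 98/517)
j=5 picked index 5: u0 ∈ [-48/517, 51/517)
j=6 picked index 6: u0 ∈ [4/517, 70/517)
j=7 picked index 6: u0 ∈ [-43/517, 23/517)
j=8 picked index 7: u0 ∈ [-24/517, 42/517)
j=9 picked index 8: u0 ∈ [-5/517, 39/517)
j=10 picked index 9: u0 ∈ [-8/517, 36/517)
intersection: [4/517, 16/517)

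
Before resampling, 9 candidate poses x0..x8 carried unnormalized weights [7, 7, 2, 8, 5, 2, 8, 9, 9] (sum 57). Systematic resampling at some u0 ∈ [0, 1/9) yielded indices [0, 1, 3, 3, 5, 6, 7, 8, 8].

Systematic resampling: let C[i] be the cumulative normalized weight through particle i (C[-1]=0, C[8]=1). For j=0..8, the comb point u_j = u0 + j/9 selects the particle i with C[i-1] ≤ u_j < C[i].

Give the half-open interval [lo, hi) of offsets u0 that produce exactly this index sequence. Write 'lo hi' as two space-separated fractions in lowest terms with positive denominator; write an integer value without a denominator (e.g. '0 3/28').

11/171 5/57

C = [7/57, 14/57, 16/57, 8/19, 29/57, 31/57, 13/19, 16/19, 1]
j=0 picked index 0: u0 ∈ [0, 7/57)
j=1 picked index 1: u0 ∈ [2/171, 23/171)
j=2 picked index 3: u0 ∈ [10/171, 34/171)
j=3 picked index 3: u0 ∈ [-1/19, 5/57)
j=4 picked index 5: u0 ∈ [11/171, 17/171)
j=5 picked index 6: u0 ∈ [-2/171, 22/171)
j=6 picked index 7: u0 ∈ [1/57, 10/57)
j=7 picked index 8: u0 ∈ [11/171, 2/9)
j=8 picked index 8: u0 ∈ [-8/171, 1/9)
intersection: [11/171, 5/57)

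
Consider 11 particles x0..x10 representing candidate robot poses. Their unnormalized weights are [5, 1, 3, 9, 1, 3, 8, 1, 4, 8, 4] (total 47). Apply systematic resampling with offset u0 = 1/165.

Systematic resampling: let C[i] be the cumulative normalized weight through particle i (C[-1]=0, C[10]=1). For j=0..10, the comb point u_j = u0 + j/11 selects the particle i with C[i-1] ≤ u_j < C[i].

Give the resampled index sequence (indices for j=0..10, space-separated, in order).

0 0 2 3 3 5 6 7 8 9 10

C = [5/47, 6/47, 9/47, 18/47, 19/47, 22/47, 30/47, 31/47, 35/47, 43/47, 1]
j=0: u_0=1/165 ∈ [0, 5/47) → index 0
j=1: u_1=16/165 ∈ [0, 5/47) → index 0
j=2: u_2=31/165 ∈ [6/47, 9/47) → index 2
j=3: u_3=46/165 ∈ [9/47, 18/47) → index 3
j=4: u_4=61/165 ∈ [9/47, 18/47) → index 3
j=5: u_5=76/165 ∈ [19/47, 22/47) → index 5
j=6: u_6=91/165 ∈ [22/47, 30/47) → index 6
j=7: u_7=106/165 ∈ [30/47, 31/47) → index 7
j=8: u_8=11/15 ∈ [31/47, 35/47) → index 8
j=9: u_9=136/165 ∈ [35/47, 43/47) → index 9
j=10: u_10=151/165 ∈ [43/47, 1) → index 10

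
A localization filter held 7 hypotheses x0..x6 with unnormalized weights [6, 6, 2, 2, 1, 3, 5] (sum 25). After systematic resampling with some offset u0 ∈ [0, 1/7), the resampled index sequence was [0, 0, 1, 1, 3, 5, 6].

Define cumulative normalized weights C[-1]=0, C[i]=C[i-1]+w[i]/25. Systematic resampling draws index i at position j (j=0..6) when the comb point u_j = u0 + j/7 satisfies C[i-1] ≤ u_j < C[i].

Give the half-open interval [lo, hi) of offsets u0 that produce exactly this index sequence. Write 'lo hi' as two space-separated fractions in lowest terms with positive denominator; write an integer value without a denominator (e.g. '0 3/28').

C = [6/25, 12/25, 14/25, 16/25, 17/25, 4/5, 1]
j=0 picked index 0: u0 ∈ [0, 6/25)
j=1 picked index 0: u0 ∈ [-1/7, 17/175)
j=2 picked index 1: u0 ∈ [-8/175, 34/175)
j=3 picked index 1: u0 ∈ [-33/175, 9/175)
j=4 picked index 3: u0 ∈ [-2/175, 12/175)
j=5 picked index 5: u0 ∈ [-6/175, 3/35)
j=6 picked index 6: u0 ∈ [-2/35, 1/7)
intersection: [0, 9/175)

0 9/175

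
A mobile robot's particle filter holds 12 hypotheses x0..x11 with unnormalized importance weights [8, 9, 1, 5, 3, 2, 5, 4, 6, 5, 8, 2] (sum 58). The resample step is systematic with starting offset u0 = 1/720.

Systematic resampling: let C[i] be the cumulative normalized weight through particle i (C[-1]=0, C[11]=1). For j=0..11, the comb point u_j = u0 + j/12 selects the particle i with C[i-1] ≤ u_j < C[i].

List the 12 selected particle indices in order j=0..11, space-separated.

0 0 1 1 3 4 6 7 8 9 10 10

C = [4/29, 17/58, 9/29, 23/58, 13/29, 14/29, 33/58, 37/58, 43/58, 24/29, 28/29, 1]
j=0: u_0=1/720 ∈ [0, 4/29) → index 0
j=1: u_1=61/720 ∈ [0, 4/29) → index 0
j=2: u_2=121/720 ∈ [4/29, 17/58) → index 1
j=3: u_3=181/720 ∈ [4/29, 17/58) → index 1
j=4: u_4=241/720 ∈ [9/29, 23/58) → index 3
j=5: u_5=301/720 ∈ [23/58, 13/29) → index 4
j=6: u_6=361/720 ∈ [14/29, 33/58) → index 6
j=7: u_7=421/720 ∈ [33/58, 37/58) → index 7
j=8: u_8=481/720 ∈ [37/58, 43/58) → index 8
j=9: u_9=541/720 ∈ [43/58, 24/29) → index 9
j=10: u_10=601/720 ∈ [24/29, 28/29) → index 10
j=11: u_11=661/720 ∈ [24/29, 28/29) → index 10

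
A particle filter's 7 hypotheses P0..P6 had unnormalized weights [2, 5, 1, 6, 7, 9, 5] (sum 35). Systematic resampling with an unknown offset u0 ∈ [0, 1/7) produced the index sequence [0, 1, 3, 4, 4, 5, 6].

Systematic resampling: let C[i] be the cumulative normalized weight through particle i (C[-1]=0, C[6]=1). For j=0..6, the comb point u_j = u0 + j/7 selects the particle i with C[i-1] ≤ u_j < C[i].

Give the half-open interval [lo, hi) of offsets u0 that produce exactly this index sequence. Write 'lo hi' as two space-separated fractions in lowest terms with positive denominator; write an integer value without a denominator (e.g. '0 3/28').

0 1/35

C = [2/35, 1/5, 8/35, 2/5, 3/5, 6/7, 1]
j=0 picked index 0: u0 ∈ [0, 2/35)
j=1 picked index 1: u0 ∈ [-3/35, 2/35)
j=2 picked index 3: u0 ∈ [-2/35, 4/35)
j=3 picked index 4: u0 ∈ [-1/35, 6/35)
j=4 picked index 4: u0 ∈ [-6/35, 1/35)
j=5 picked index 5: u0 ∈ [-4/35, 1/7)
j=6 picked index 6: u0 ∈ [0, 1/7)
intersection: [0, 1/35)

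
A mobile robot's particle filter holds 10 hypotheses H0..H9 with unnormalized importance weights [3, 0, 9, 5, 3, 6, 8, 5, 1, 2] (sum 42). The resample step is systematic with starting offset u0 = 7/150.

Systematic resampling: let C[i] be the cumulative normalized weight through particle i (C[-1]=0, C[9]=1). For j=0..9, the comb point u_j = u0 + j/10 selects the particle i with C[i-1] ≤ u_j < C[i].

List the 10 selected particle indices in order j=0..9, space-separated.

C = [1/14, 1/14, 2/7, 17/42, 10/21, 13/21, 17/21, 13/14, 20/21, 1]
j=0: u_0=7/150 ∈ [0, 1/14) → index 0
j=1: u_1=11/75 ∈ [1/14, 2/7) → index 2
j=2: u_2=37/150 ∈ [1/14, 2/7) → index 2
j=3: u_3=26/75 ∈ [2/7, 17/42) → index 3
j=4: u_4=67/150 ∈ [17/42, 10/21) → index 4
j=5: u_5=41/75 ∈ [10/21, 13/21) → index 5
j=6: u_6=97/150 ∈ [13/21, 17/21) → index 6
j=7: u_7=56/75 ∈ [13/21, 17/21) → index 6
j=8: u_8=127/150 ∈ [17/21, 13/14) → index 7
j=9: u_9=71/75 ∈ [13/14, 20/21) → index 8

0 2 2 3 4 5 6 6 7 8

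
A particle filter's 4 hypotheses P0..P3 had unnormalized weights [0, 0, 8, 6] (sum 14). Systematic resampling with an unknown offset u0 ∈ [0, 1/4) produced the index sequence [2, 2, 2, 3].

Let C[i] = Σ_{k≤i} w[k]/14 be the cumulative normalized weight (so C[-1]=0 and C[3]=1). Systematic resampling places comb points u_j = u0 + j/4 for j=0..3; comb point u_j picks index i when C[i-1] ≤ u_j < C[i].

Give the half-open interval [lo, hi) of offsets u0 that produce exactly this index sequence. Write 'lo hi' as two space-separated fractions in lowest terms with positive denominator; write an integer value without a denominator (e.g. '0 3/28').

0 1/14

C = [0, 0, 4/7, 1]
j=0 picked index 2: u0 ∈ [0, 4/7)
j=1 picked index 2: u0 ∈ [-1/4, 9/28)
j=2 picked index 2: u0 ∈ [-1/2, 1/14)
j=3 picked index 3: u0 ∈ [-5/28, 1/4)
intersection: [0, 1/14)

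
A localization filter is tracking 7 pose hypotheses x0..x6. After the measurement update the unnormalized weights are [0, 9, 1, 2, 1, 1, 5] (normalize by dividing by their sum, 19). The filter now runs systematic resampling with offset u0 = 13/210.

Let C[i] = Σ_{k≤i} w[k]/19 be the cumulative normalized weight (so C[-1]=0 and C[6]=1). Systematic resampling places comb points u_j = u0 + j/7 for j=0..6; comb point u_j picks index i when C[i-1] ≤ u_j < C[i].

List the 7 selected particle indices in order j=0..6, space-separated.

C = [0, 9/19, 10/19, 12/19, 13/19, 14/19, 1]
j=0: u_0=13/210 ∈ [0, 9/19) → index 1
j=1: u_1=43/210 ∈ [0, 9/19) → index 1
j=2: u_2=73/210 ∈ [0, 9/19) → index 1
j=3: u_3=103/210 ∈ [9/19, 10/19) → index 2
j=4: u_4=19/30 ∈ [12/19, 13/19) → index 4
j=5: u_5=163/210 ∈ [14/19, 1) → index 6
j=6: u_6=193/210 ∈ [14/19, 1) → index 6

1 1 1 2 4 6 6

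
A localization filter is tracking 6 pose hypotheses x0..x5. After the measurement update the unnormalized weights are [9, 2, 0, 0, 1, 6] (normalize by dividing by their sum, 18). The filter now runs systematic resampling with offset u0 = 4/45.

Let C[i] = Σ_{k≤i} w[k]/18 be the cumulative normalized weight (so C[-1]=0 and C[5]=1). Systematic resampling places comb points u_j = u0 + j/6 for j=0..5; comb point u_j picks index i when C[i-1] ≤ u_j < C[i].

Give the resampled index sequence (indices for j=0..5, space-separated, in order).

C = [1/2, 11/18, 11/18, 11/18, 2/3, 1]
j=0: u_0=4/45 ∈ [0, 1/2) → index 0
j=1: u_1=23/90 ∈ [0, 1/2) → index 0
j=2: u_2=19/45 ∈ [0, 1/2) → index 0
j=3: u_3=53/90 ∈ [1/2, 11/18) → index 1
j=4: u_4=34/45 ∈ [2/3, 1) → index 5
j=5: u_5=83/90 ∈ [2/3, 1) → index 5

0 0 0 1 5 5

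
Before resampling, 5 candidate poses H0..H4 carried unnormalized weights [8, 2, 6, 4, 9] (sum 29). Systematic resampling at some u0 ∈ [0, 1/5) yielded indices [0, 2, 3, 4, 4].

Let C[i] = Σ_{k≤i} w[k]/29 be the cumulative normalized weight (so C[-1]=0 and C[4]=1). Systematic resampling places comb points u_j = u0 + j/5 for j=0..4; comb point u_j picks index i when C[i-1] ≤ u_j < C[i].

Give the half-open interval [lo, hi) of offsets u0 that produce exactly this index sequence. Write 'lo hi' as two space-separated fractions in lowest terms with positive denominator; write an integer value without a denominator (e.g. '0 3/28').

C = [8/29, 10/29, 16/29, 20/29, 1]
j=0 picked index 0: u0 ∈ [0, 8/29)
j=1 picked index 2: u0 ∈ [21/145, 51/145)
j=2 picked index 3: u0 ∈ [22/145, 42/145)
j=3 picked index 4: u0 ∈ [13/145, 2/5)
j=4 picked index 4: u0 ∈ [-16/145, 1/5)
intersection: [22/145, 1/5)

22/145 1/5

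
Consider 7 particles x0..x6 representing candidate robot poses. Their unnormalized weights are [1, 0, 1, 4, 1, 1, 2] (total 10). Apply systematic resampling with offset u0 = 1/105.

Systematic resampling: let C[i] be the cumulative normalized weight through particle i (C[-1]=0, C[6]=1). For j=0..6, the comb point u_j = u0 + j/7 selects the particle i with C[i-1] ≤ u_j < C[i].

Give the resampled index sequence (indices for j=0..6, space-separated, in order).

C = [1/10, 1/10, 1/5, 3/5, 7/10, 4/5, 1]
j=0: u_0=1/105 ∈ [0, 1/10) → index 0
j=1: u_1=16/105 ∈ [1/10, 1/5) → index 2
j=2: u_2=31/105 ∈ [1/5, 3/5) → index 3
j=3: u_3=46/105 ∈ [1/5, 3/5) → index 3
j=4: u_4=61/105 ∈ [1/5, 3/5) → index 3
j=5: u_5=76/105 ∈ [7/10, 4/5) → index 5
j=6: u_6=13/15 ∈ [4/5, 1) → index 6

0 2 3 3 3 5 6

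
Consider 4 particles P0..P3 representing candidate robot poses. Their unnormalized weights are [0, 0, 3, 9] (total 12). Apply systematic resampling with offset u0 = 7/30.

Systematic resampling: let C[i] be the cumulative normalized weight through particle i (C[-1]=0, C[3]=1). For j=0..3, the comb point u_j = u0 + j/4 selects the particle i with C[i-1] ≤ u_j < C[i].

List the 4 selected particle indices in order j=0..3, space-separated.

2 3 3 3

C = [0, 0, 1/4, 1]
j=0: u_0=7/30 ∈ [0, 1/4) → index 2
j=1: u_1=29/60 ∈ [1/4, 1) → index 3
j=2: u_2=11/15 ∈ [1/4, 1) → index 3
j=3: u_3=59/60 ∈ [1/4, 1) → index 3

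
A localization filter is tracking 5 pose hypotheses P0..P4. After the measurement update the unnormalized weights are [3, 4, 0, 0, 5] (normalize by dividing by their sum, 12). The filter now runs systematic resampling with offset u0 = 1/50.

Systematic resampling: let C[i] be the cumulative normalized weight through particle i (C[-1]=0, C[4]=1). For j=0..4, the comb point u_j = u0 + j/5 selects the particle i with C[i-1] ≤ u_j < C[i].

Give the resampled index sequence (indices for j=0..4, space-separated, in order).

C = [1/4, 7/12, 7/12, 7/12, 1]
j=0: u_0=1/50 ∈ [0, 1/4) → index 0
j=1: u_1=11/50 ∈ [0, 1/4) → index 0
j=2: u_2=21/50 ∈ [1/4, 7/12) → index 1
j=3: u_3=31/50 ∈ [7/12, 1) → index 4
j=4: u_4=41/50 ∈ [7/12, 1) → index 4

0 0 1 4 4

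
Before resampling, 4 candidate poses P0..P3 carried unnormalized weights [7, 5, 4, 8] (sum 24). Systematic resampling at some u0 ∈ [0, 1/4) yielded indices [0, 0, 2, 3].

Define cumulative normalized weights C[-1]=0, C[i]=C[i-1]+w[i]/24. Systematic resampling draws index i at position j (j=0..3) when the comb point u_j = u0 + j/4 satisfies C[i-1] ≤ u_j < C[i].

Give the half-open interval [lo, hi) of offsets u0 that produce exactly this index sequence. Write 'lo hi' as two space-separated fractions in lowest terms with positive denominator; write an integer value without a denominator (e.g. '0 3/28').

C = [7/24, 1/2, 2/3, 1]
j=0 picked index 0: u0 ∈ [0, 7/24)
j=1 picked index 0: u0 ∈ [-1/4, 1/24)
j=2 picked index 2: u0 ∈ [0, 1/6)
j=3 picked index 3: u0 ∈ [-1/12, 1/4)
intersection: [0, 1/24)

0 1/24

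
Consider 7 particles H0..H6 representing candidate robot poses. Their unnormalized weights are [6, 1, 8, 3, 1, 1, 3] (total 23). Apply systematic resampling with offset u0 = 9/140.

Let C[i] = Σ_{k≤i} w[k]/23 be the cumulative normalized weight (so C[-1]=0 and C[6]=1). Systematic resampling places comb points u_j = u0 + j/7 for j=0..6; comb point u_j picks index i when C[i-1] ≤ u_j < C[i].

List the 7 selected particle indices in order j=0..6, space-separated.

C = [6/23, 7/23, 15/23, 18/23, 19/23, 20/23, 1]
j=0: u_0=9/140 ∈ [0, 6/23) → index 0
j=1: u_1=29/140 ∈ [0, 6/23) → index 0
j=2: u_2=7/20 ∈ [7/23, 15/23) → index 2
j=3: u_3=69/140 ∈ [7/23, 15/23) → index 2
j=4: u_4=89/140 ∈ [7/23, 15/23) → index 2
j=5: u_5=109/140 ∈ [15/23, 18/23) → index 3
j=6: u_6=129/140 ∈ [20/23, 1) → index 6

0 0 2 2 2 3 6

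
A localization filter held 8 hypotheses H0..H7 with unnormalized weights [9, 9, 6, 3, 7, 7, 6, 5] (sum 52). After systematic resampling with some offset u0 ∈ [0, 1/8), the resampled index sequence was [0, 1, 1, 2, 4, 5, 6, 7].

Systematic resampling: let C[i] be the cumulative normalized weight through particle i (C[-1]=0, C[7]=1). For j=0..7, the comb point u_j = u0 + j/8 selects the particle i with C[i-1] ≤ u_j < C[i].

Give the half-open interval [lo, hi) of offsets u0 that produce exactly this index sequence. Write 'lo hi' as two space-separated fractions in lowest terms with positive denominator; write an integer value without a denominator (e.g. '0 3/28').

C = [9/52, 9/26, 6/13, 27/52, 17/26, 41/52, 47/52, 1]
j=0 picked index 0: u0 ∈ [0, 9/52)
j=1 picked index 1: u0 ∈ [5/104, 23/104)
j=2 picked index 1: u0 ∈ [-1/13, 5/52)
j=3 picked index 2: u0 ∈ [-3/104, 9/104)
j=4 picked index 4: u0 ∈ [1/52, 2/13)
j=5 picked index 5: u0 ∈ [3/104, 17/104)
j=6 picked index 6: u0 ∈ [1/26, 2/13)
j=7 picked index 7: u0 ∈ [3/104, 1/8)
intersection: [5/104, 9/104)

5/104 9/104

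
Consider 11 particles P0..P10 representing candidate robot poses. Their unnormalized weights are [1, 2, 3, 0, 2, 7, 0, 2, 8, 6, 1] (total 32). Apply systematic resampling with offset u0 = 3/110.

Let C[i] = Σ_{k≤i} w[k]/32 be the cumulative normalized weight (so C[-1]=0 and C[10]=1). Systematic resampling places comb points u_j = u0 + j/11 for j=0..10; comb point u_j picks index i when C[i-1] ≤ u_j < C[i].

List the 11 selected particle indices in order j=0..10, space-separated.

0 2 4 5 5 7 8 8 8 9 9

C = [1/32, 3/32, 3/16, 3/16, 1/4, 15/32, 15/32, 17/32, 25/32, 31/32, 1]
j=0: u_0=3/110 ∈ [0, 1/32) → index 0
j=1: u_1=13/110 ∈ [3/32, 3/16) → index 2
j=2: u_2=23/110 ∈ [3/16, 1/4) → index 4
j=3: u_3=3/10 ∈ [1/4, 15/32) → index 5
j=4: u_4=43/110 ∈ [1/4, 15/32) → index 5
j=5: u_5=53/110 ∈ [15/32, 17/32) → index 7
j=6: u_6=63/110 ∈ [17/32, 25/32) → index 8
j=7: u_7=73/110 ∈ [17/32, 25/32) → index 8
j=8: u_8=83/110 ∈ [17/32, 25/32) → index 8
j=9: u_9=93/110 ∈ [25/32, 31/32) → index 9
j=10: u_10=103/110 ∈ [25/32, 31/32) → index 9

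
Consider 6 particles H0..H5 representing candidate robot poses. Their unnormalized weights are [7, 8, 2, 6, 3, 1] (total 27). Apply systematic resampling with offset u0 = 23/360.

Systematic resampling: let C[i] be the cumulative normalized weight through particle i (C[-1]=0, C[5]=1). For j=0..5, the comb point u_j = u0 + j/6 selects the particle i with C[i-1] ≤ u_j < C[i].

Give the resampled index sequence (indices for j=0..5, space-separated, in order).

C = [7/27, 5/9, 17/27, 23/27, 26/27, 1]
j=0: u_0=23/360 ∈ [0, 7/27) → index 0
j=1: u_1=83/360 ∈ [0, 7/27) → index 0
j=2: u_2=143/360 ∈ [7/27, 5/9) → index 1
j=3: u_3=203/360 ∈ [5/9, 17/27) → index 2
j=4: u_4=263/360 ∈ [17/27, 23/27) → index 3
j=5: u_5=323/360 ∈ [23/27, 26/27) → index 4

0 0 1 2 3 4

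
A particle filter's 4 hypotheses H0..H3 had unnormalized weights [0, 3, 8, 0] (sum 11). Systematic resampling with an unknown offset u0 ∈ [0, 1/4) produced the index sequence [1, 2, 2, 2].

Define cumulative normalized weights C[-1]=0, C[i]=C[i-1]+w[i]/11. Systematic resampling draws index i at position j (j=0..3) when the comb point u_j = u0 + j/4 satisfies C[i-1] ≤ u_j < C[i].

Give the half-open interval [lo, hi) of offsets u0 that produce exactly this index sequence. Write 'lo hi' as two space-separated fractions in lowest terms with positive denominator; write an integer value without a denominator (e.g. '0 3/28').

1/44 1/4

C = [0, 3/11, 1, 1]
j=0 picked index 1: u0 ∈ [0, 3/11)
j=1 picked index 2: u0 ∈ [1/44, 3/4)
j=2 picked index 2: u0 ∈ [-5/22, 1/2)
j=3 picked index 2: u0 ∈ [-21/44, 1/4)
intersection: [1/44, 1/4)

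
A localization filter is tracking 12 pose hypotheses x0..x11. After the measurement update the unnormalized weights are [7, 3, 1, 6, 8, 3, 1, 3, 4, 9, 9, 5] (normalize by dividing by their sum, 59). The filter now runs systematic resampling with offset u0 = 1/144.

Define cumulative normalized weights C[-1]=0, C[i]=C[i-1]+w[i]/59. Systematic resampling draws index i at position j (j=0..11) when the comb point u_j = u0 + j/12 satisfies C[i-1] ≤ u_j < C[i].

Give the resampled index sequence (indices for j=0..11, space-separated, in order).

C = [7/59, 10/59, 11/59, 17/59, 25/59, 28/59, 29/59, 32/59, 36/59, 45/59, 54/59, 1]
j=0: u_0=1/144 ∈ [0, 7/59) → index 0
j=1: u_1=13/144 ∈ [0, 7/59) → index 0
j=2: u_2=25/144 ∈ [10/59, 11/59) → index 2
j=3: u_3=37/144 ∈ [11/59, 17/59) → index 3
j=4: u_4=49/144 ∈ [17/59, 25/59) → index 4
j=5: u_5=61/144 ∈ [17/59, 25/59) → index 4
j=6: u_6=73/144 ∈ [29/59, 32/59) → index 7
j=7: u_7=85/144 ∈ [32/59, 36/59) → index 8
j=8: u_8=97/144 ∈ [36/59, 45/59) → index 9
j=9: u_9=109/144 ∈ [36/59, 45/59) → index 9
j=10: u_10=121/144 ∈ [45/59, 54/59) → index 10
j=11: u_11=133/144 ∈ [54/59, 1) → index 11

0 0 2 3 4 4 7 8 9 9 10 11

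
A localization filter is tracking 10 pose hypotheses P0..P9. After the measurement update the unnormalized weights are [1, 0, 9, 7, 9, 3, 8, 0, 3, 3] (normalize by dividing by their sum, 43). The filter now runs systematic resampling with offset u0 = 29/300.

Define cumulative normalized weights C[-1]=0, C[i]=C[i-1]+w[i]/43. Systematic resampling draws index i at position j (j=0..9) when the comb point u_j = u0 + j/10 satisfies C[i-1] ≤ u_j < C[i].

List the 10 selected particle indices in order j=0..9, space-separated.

2 2 3 4 4 4 6 6 8 9

C = [1/43, 1/43, 10/43, 17/43, 26/43, 29/43, 37/43, 37/43, 40/43, 1]
j=0: u_0=29/300 ∈ [1/43, 10/43) → index 2
j=1: u_1=59/300 ∈ [1/43, 10/43) → index 2
j=2: u_2=89/300 ∈ [10/43, 17/43) → index 3
j=3: u_3=119/300 ∈ [17/43, 26/43) → index 4
j=4: u_4=149/300 ∈ [17/43, 26/43) → index 4
j=5: u_5=179/300 ∈ [17/43, 26/43) → index 4
j=6: u_6=209/300 ∈ [29/43, 37/43) → index 6
j=7: u_7=239/300 ∈ [29/43, 37/43) → index 6
j=8: u_8=269/300 ∈ [37/43, 40/43) → index 8
j=9: u_9=299/300 ∈ [40/43, 1) → index 9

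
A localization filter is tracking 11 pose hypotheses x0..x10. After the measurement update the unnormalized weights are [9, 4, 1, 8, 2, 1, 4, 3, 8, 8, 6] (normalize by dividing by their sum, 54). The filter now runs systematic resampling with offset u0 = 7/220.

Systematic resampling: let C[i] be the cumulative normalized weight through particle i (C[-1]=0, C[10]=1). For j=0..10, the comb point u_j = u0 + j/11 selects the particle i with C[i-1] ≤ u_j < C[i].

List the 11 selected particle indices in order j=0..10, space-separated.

C = [1/6, 13/54, 7/27, 11/27, 4/9, 25/54, 29/54, 16/27, 20/27, 8/9, 1]
j=0: u_0=7/220 ∈ [0, 1/6) → index 0
j=1: u_1=27/220 ∈ [0, 1/6) → index 0
j=2: u_2=47/220 ∈ [1/6, 13/54) → index 1
j=3: u_3=67/220 ∈ [7/27, 11/27) → index 3
j=4: u_4=87/220 ∈ [7/27, 11/27) → index 3
j=5: u_5=107/220 ∈ [25/54, 29/54) → index 6
j=6: u_6=127/220 ∈ [29/54, 16/27) → index 7
j=7: u_7=147/220 ∈ [16/27, 20/27) → index 8
j=8: u_8=167/220 ∈ [20/27, 8/9) → index 9
j=9: u_9=17/20 ∈ [20/27, 8/9) → index 9
j=10: u_10=207/220 ∈ [8/9, 1) → index 10

0 0 1 3 3 6 7 8 9 9 10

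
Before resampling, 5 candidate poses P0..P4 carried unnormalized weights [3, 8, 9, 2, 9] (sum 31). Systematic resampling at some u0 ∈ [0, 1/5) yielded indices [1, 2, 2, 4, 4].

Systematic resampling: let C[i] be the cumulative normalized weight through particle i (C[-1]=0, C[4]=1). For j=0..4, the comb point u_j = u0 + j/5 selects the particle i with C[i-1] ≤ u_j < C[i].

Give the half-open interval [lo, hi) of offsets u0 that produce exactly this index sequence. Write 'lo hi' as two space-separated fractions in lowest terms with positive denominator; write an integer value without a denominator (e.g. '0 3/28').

24/155 1/5

C = [3/31, 11/31, 20/31, 22/31, 1]
j=0 picked index 1: u0 ∈ [3/31, 11/31)
j=1 picked index 2: u0 ∈ [24/155, 69/155)
j=2 picked index 2: u0 ∈ [-7/155, 38/155)
j=3 picked index 4: u0 ∈ [17/155, 2/5)
j=4 picked index 4: u0 ∈ [-14/155, 1/5)
intersection: [24/155, 1/5)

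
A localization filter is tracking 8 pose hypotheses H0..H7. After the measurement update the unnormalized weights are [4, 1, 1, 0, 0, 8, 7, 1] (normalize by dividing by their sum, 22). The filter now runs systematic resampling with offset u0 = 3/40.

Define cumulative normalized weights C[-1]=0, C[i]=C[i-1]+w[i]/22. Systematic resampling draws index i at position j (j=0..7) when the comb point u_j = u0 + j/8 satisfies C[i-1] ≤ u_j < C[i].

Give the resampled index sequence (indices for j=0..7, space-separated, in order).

C = [2/11, 5/22, 3/11, 3/11, 3/11, 7/11, 21/22, 1]
j=0: u_0=3/40 ∈ [0, 2/11) → index 0
j=1: u_1=1/5 ∈ [2/11, 5/22) → index 1
j=2: u_2=13/40 ∈ [3/11, 7/11) → index 5
j=3: u_3=9/20 ∈ [3/11, 7/11) → index 5
j=4: u_4=23/40 ∈ [3/11, 7/11) → index 5
j=5: u_5=7/10 ∈ [7/11, 21/22) → index 6
j=6: u_6=33/40 ∈ [7/11, 21/22) → index 6
j=7: u_7=19/20 ∈ [7/11, 21/22) → index 6

0 1 5 5 5 6 6 6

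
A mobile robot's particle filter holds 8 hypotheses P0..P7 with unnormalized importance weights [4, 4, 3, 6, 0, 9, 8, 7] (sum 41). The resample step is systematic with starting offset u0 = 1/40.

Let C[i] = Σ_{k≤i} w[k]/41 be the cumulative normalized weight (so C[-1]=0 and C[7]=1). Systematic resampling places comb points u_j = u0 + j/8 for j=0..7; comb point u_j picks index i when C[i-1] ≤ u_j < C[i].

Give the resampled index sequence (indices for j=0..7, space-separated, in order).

0 1 3 3 5 6 6 7

C = [4/41, 8/41, 11/41, 17/41, 17/41, 26/41, 34/41, 1]
j=0: u_0=1/40 ∈ [0, 4/41) → index 0
j=1: u_1=3/20 ∈ [4/41, 8/41) → index 1
j=2: u_2=11/40 ∈ [11/41, 17/41) → index 3
j=3: u_3=2/5 ∈ [11/41, 17/41) → index 3
j=4: u_4=21/40 ∈ [17/41, 26/41) → index 5
j=5: u_5=13/20 ∈ [26/41, 34/41) → index 6
j=6: u_6=31/40 ∈ [26/41, 34/41) → index 6
j=7: u_7=9/10 ∈ [34/41, 1) → index 7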